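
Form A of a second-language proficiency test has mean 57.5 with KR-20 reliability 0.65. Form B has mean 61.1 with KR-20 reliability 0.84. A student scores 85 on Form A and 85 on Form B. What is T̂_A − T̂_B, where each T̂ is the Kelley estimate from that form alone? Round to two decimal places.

-5.80

T̂_A = 0.65(85) + 0.35(57.5) = 75.3750
T̂_B = 0.84(85) + 0.16(61.1) = 81.1760
T̂_A − T̂_B = -5.8010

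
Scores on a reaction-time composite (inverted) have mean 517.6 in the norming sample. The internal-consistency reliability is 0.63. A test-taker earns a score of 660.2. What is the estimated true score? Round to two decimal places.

607.44

Kelley's formula gives T̂ = 0.63·660.2 + 0.37·517.6 = 415.926 + 191.512 = 607.438.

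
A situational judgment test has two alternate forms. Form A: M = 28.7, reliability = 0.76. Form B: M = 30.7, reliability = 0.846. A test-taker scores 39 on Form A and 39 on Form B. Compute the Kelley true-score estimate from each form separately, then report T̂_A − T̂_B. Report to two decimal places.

-1.19

T̂_A = 0.76(39) + 0.24(28.7) = 36.5280
T̂_B = 0.846(39) + 0.154(30.7) = 37.7218
T̂_A − T̂_B = -1.1938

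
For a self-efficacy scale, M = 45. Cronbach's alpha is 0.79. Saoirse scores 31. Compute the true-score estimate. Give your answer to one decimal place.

33.9

T̂ = 0.79(31) + 0.21(45) = 24.49 + 9.45 = 33.94 → 33.9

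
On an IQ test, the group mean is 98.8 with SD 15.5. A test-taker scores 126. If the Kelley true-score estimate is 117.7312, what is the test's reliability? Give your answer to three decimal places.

T̂ = ρX + (1 − ρ)μ  ⇒  T̂ − μ = ρ(X − μ)
ρ = (T̂ − μ)/(X − μ) = (117.7312 − 98.8) / (126 − 98.8) = 18.9312 / 27.2 = 0.69600

0.696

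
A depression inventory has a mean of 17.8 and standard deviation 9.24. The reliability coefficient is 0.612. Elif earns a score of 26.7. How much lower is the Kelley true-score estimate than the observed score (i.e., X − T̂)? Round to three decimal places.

T̂ = 0.612(26.7) + 0.388(17.8) = 16.3404 + 6.9064 = 23.24680 → 23.2468
X − T̂ = 26.7 − 23.2468 = 3.4532 → 3.453

3.453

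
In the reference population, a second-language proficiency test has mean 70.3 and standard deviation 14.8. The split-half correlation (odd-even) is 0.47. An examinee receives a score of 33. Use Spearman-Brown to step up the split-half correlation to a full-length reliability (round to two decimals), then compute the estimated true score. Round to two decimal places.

46.43

Spearman-Brown: ρ = 2r/(1 + r) = 2(0.47)/(1 + 0.47) = 0.940/1.47 = 0.6395 → 0.64
T̂ = 0.64(33) + 0.36(70.3) = 21.12 + 25.308 = 46.428 → 46.43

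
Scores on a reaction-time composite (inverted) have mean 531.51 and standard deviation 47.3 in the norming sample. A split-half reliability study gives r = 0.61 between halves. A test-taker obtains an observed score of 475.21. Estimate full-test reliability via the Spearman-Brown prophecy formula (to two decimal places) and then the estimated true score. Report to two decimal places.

488.72

Spearman-Brown: ρ = 2r/(1 + r) = 2(0.61)/(1 + 0.61) = 1.220/1.61 = 0.7578 → 0.76
T̂ = 0.76(475.21) + 0.24(531.51) = 361.1596 + 127.5624 = 488.722 → 488.72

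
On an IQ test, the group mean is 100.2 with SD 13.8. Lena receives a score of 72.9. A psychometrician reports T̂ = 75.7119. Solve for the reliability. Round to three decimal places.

0.897

T̂ = ρX + (1 − ρ)μ  ⇒  T̂ − μ = ρ(X − μ)
ρ = (T̂ − μ)/(X − μ) = (75.7119 − 100.2) / (72.9 − 100.2) = -24.4881 / -27.3 = 0.89700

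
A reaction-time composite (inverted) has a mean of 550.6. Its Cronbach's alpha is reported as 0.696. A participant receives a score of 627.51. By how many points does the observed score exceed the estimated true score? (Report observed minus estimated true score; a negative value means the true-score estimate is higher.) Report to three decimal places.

23.381

Regress the observed score toward the mean by the unreliability: T̂ = 0.696·627.51 + 0.304·550.6 = 436.74696 + 167.3824 = 604.12936.
X − T̂ = 627.51 − 604.1294 = 23.3806 → 23.381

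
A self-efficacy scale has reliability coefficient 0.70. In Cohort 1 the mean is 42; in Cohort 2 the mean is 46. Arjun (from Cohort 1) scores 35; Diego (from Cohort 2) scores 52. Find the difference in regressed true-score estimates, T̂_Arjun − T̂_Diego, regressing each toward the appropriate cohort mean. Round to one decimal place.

T̂_Arjun = 0.70(35) + 0.30(42) = 37.100
T̂_Diego = 0.70(52) + 0.30(46) = 50.200
Difference = 37.100 − 50.200 = -13.100

-13.1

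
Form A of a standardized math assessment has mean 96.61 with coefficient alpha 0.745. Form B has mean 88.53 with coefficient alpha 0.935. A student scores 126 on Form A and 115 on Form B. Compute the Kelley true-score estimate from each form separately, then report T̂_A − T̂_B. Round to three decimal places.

T̂_A = 0.745(126) + 0.255(96.61) = 118.50555
T̂_B = 0.935(115) + 0.065(88.53) = 113.27945
T̂_A − T̂_B = 5.22610

5.226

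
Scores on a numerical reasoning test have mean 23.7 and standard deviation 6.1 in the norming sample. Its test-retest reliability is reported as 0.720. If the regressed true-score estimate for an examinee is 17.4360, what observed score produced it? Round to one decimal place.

T̂ = ρX + (1 − ρ)μ  ⇒  X = (T̂ − (1 − ρ)μ) / ρ
X = (17.4360 − 0.280 × 23.7) / 0.720 = (17.4360 − 6.6360) / 0.720 = 10.8000 / 0.720 = 15.000

15.0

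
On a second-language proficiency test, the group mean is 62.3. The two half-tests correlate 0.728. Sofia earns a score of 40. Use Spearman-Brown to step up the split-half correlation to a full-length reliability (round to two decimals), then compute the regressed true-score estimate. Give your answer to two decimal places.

Spearman-Brown: ρ = 2r/(1 + r) = 2(0.728)/(1 + 0.728) = 1.4560/1.728 = 0.8426 → 0.84
T̂ = ρX + (1 − ρ)μ
  = 0.84 × 40 + 0.16 × 62.3
  = 33.60 + 9.968
  = 43.568
  ≈ 43.57

43.57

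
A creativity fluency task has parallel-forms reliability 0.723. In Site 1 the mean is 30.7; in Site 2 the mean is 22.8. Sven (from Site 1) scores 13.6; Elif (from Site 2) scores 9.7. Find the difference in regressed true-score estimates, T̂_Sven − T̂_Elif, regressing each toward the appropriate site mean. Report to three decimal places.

5.008

T̂_Sven = 0.723(13.6) + 0.277(30.7) = 18.33670
T̂_Elif = 0.723(9.7) + 0.277(22.8) = 13.32870
Difference = 18.33670 − 13.32870 = 5.00800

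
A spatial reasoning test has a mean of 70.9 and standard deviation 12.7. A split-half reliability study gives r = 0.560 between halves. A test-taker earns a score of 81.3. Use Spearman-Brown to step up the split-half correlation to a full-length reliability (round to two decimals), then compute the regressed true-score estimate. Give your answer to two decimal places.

78.39

Spearman-Brown: ρ = 2r/(1 + r) = 2(0.560)/(1 + 0.560) = 1.1200/1.560 = 0.7179 → 0.72
T̂ = 0.72(81.3) + 0.28(70.9) = 58.536 + 19.852 = 78.388 → 78.39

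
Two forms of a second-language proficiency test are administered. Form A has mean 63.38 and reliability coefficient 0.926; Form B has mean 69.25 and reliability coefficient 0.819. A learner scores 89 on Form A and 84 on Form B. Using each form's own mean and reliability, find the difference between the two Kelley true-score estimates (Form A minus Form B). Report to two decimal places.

5.77

T̂_A = 0.926(89) + 0.074(63.38) = 87.1041
T̂_B = 0.819(84) + 0.181(69.25) = 81.3302
T̂_A − T̂_B = 5.7739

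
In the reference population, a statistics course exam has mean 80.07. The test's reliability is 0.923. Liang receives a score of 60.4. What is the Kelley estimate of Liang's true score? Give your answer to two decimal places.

T̂ = ρX + (1 − ρ)μ
  = 0.923 × 60.4 + 0.077 × 80.07
  = 55.7492 + 6.16539
  = 61.915
  ≈ 61.91

61.91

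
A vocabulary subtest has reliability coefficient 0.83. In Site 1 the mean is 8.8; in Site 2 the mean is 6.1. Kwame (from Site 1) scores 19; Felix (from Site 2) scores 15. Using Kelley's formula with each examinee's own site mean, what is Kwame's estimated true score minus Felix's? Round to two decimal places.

3.78

T̂_Kwame = 0.83(19) + 0.17(8.8) = 17.2660
T̂_Felix = 0.83(15) + 0.17(6.1) = 13.4870
Difference = 17.2660 − 13.4870 = 3.7790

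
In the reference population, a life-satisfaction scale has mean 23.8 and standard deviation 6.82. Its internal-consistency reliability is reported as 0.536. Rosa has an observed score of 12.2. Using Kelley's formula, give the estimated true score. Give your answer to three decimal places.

17.582

T̂ = ρX + (1 − ρ)μ
  = 0.536 × 12.2 + 0.464 × 23.8
  = 6.5392 + 11.0432
  = 17.5824
  ≈ 17.582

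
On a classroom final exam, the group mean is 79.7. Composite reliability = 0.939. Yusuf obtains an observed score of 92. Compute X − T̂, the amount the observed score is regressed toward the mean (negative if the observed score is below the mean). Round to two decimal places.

Kelley's formula gives T̂ = 0.939·92 + 0.061·79.7 = 86.388 + 4.8617 = 91.2497.
X − T̂ = 92 − 91.250 = 0.750 → 0.75

0.75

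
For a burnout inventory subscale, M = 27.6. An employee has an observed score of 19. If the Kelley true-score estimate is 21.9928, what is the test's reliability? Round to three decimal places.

0.652

T̂ = ρX + (1 − ρ)μ  ⇒  T̂ − μ = ρ(X − μ)
ρ = (T̂ − μ)/(X − μ) = (21.9928 − 27.6) / (19 − 27.6) = -5.6072 / -8.6 = 0.65200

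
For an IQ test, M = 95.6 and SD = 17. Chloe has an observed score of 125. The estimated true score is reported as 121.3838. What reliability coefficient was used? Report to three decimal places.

0.877

T̂ = ρX + (1 − ρ)μ  ⇒  T̂ − μ = ρ(X − μ)
ρ = (T̂ − μ)/(X − μ) = (121.3838 − 95.6) / (125 − 95.6) = 25.7838 / 29.4 = 0.87700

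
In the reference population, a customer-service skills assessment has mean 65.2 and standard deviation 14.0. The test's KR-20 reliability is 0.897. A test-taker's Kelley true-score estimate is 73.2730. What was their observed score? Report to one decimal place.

T̂ = ρX + (1 − ρ)μ  ⇒  X = (T̂ − (1 − ρ)μ) / ρ
X = (73.2730 − 0.103 × 65.2) / 0.897 = (73.2730 − 6.7156) / 0.897 = 66.5574 / 0.897 = 74.200

74.2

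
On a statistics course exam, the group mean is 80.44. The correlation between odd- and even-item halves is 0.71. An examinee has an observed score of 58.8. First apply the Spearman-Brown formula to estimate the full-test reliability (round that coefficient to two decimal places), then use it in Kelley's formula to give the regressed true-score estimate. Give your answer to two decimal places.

Spearman-Brown: ρ = 2r/(1 + r) = 2(0.71)/(1 + 0.71) = 1.420/1.71 = 0.8304 → 0.83
T̂ = ρX + (1 − ρ)μ
  = 0.83 × 58.8 + 0.17 × 80.44
  = 48.804 + 13.6748
  = 62.479
  ≈ 62.48

62.48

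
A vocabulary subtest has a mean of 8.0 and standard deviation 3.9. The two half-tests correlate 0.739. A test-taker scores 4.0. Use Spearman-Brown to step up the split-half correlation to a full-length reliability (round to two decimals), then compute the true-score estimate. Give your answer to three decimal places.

4.600

Spearman-Brown: ρ = 2r/(1 + r) = 2(0.739)/(1 + 0.739) = 1.4780/1.739 = 0.8499 → 0.85
Kelley's formula gives T̂ = 0.85·4.0 + 0.15·8.0 = 3.400 + 1.200 = 4.6000.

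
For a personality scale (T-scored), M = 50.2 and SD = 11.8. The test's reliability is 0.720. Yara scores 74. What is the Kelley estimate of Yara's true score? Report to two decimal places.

Weight the observed score by reliability and the mean by (1 − reliability): T̂ = 0.720·74 + 0.280·50.2 = 53.280 + 14.0560 = 67.336.

67.34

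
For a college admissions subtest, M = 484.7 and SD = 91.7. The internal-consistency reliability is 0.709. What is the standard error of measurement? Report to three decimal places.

SEM = SD · √(1 − ρ) = 91.7 × √0.291 = 91.7 × 0.5394 = 49.4670

49.467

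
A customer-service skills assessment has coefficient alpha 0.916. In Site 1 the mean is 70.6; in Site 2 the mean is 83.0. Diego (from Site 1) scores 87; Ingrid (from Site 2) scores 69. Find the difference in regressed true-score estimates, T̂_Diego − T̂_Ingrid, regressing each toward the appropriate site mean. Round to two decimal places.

T̂_Diego = 0.916(87) + 0.084(70.6) = 85.6224
T̂_Ingrid = 0.916(69) + 0.084(83.0) = 70.1760
Difference = 85.6224 − 70.1760 = 15.4464

15.45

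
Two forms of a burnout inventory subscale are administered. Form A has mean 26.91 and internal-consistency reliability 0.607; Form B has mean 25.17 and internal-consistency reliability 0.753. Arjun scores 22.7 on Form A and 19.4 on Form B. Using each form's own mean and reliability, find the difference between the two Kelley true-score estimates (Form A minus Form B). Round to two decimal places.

T̂_A = 0.607(22.7) + 0.393(26.91) = 24.3545
T̂_B = 0.753(19.4) + 0.247(25.17) = 20.8252
T̂_A − T̂_B = 3.5293

3.53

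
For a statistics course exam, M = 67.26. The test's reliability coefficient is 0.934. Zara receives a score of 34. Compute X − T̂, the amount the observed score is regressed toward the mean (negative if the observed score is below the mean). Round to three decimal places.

Regress the observed score toward the mean by the unreliability: T̂ = 0.934·34 + 0.066·67.26 = 31.756 + 4.43916 = 36.19516.
X − T̂ = 34 − 36.1952 = -2.1952 → -2.195

-2.195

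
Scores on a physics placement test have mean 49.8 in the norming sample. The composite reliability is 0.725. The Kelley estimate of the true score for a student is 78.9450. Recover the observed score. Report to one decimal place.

T̂ = ρX + (1 − ρ)μ  ⇒  X = (T̂ − (1 − ρ)μ) / ρ
X = (78.9450 − 0.275 × 49.8) / 0.725 = (78.9450 − 13.6950) / 0.725 = 65.2500 / 0.725 = 90.000

90.0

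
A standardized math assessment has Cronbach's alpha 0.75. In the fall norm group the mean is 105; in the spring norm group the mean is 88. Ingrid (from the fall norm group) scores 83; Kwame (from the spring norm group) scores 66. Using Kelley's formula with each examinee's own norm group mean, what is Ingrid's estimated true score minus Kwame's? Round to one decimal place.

T̂_Ingrid = 0.75(83) + 0.25(105) = 88.500
T̂_Kwame = 0.75(66) + 0.25(88) = 71.500
Difference = 88.500 − 71.500 = 17.000

17.0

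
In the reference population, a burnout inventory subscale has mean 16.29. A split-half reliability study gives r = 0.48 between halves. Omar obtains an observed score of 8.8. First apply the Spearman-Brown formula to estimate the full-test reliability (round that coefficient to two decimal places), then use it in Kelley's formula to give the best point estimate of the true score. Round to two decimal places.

Spearman-Brown: ρ = 2r/(1 + r) = 2(0.48)/(1 + 0.48) = 0.960/1.48 = 0.6486 → 0.65
T̂ = 0.65(8.8) + 0.35(16.29) = 5.720 + 5.7015 = 11.421 → 11.42

11.42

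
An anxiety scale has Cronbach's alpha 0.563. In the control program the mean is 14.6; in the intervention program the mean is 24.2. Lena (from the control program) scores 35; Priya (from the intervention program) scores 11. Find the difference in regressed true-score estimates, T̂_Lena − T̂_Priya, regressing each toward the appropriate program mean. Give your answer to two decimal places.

T̂_Lena = 0.563(35) + 0.437(14.6) = 26.0852
T̂_Priya = 0.563(11) + 0.437(24.2) = 16.7684
Difference = 26.0852 − 16.7684 = 9.3168

9.32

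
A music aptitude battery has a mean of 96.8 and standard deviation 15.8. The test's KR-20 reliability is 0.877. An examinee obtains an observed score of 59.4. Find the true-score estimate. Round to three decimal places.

64.000

T̂ = 0.877(59.4) + 0.123(96.8) = 52.0938 + 11.9064 = 64.0002 → 64.000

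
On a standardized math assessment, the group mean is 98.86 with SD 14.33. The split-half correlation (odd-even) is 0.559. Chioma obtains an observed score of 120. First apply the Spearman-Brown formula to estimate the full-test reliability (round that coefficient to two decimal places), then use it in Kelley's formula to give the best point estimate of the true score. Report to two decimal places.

Spearman-Brown: ρ = 2r/(1 + r) = 2(0.559)/(1 + 0.559) = 1.1180/1.559 = 0.7171 → 0.72
T̂ = 0.72(120) + 0.28(98.86) = 86.40 + 27.6808 = 114.081 → 114.08

114.08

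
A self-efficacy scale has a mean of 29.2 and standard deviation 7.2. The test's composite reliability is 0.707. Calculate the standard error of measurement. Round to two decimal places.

SEM = SD · √(1 − ρ) = 7.2 × √0.293 = 7.2 × 0.5413 = 3.897

3.90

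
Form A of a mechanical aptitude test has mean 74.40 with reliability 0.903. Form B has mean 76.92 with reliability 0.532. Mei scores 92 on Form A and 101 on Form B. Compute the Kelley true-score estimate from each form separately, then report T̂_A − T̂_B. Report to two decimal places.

T̂_A = 0.903(92) + 0.097(74.40) = 90.2928
T̂_B = 0.532(101) + 0.468(76.92) = 89.7306
T̂_A − T̂_B = 0.5622

0.56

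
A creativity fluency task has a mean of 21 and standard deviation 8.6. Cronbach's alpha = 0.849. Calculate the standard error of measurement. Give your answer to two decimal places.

3.34

SEM = SD · √(1 − ρ) = 8.6 × √0.151 = 8.6 × 0.3886 = 3.342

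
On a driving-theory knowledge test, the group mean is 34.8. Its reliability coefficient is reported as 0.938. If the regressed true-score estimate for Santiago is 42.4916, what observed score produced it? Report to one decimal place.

T̂ = ρX + (1 − ρ)μ  ⇒  X = (T̂ − (1 − ρ)μ) / ρ
X = (42.4916 − 0.062 × 34.8) / 0.938 = (42.4916 − 2.1576) / 0.938 = 40.3340 / 0.938 = 43.000

43.0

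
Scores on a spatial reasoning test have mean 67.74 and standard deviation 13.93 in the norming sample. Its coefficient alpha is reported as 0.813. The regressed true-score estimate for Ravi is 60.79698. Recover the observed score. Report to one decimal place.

T̂ = ρX + (1 − ρ)μ  ⇒  X = (T̂ − (1 − ρ)μ) / ρ
X = (60.79698 − 0.187 × 67.74) / 0.813 = (60.79698 − 12.66738) / 0.813 = 48.12960 / 0.813 = 59.200

59.2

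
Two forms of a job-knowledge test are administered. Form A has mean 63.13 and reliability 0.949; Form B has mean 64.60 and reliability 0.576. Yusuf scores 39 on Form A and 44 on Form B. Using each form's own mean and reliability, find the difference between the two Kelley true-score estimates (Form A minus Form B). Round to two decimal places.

-12.50

T̂_A = 0.949(39) + 0.051(63.13) = 40.2306
T̂_B = 0.576(44) + 0.424(64.60) = 52.7344
T̂_A − T̂_B = -12.5038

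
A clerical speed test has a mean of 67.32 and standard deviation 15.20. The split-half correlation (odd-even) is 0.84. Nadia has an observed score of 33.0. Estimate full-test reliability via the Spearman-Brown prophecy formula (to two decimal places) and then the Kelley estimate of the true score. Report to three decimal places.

Spearman-Brown: ρ = 2r/(1 + r) = 2(0.84)/(1 + 0.84) = 1.680/1.84 = 0.9130 → 0.91
T̂ = 0.91(33.0) + 0.09(67.32) = 30.030 + 6.0588 = 36.0888 → 36.089

36.089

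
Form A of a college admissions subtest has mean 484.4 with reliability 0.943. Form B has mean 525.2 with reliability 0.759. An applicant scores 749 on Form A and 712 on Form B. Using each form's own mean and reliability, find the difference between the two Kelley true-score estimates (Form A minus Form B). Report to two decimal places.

66.94

T̂_A = 0.943(749) + 0.057(484.4) = 733.9178
T̂_B = 0.759(712) + 0.241(525.2) = 666.9812
T̂_A − T̂_B = 66.9366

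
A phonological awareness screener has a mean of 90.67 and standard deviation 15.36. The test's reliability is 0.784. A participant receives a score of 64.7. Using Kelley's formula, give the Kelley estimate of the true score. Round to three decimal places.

70.310

Regress the observed score toward the mean by the unreliability: T̂ = 0.784·64.7 + 0.216·90.67 = 50.7248 + 19.58472 = 70.3095.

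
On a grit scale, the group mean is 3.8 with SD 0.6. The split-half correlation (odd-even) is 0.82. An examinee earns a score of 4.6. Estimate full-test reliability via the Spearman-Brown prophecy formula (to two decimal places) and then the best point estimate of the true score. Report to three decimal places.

4.520

Spearman-Brown: ρ = 2r/(1 + r) = 2(0.82)/(1 + 0.82) = 1.640/1.82 = 0.9011 → 0.90
Kelley's formula gives T̂ = 0.90·4.6 + 0.10·3.8 = 4.140 + 0.380 = 4.5200.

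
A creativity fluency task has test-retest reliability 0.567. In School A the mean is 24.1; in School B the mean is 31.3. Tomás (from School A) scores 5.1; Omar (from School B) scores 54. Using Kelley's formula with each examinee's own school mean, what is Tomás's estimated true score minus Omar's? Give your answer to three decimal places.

-30.844

T̂_Tomás = 0.567(5.1) + 0.433(24.1) = 13.32700
T̂_Omar = 0.567(54) + 0.433(31.3) = 44.17090
Difference = 13.32700 − 44.17090 = -30.84390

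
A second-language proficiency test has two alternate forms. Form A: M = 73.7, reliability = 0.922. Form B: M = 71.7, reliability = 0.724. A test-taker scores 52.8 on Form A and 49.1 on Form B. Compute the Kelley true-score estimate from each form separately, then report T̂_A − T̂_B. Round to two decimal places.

-0.91

T̂_A = 0.922(52.8) + 0.078(73.7) = 54.4302
T̂_B = 0.724(49.1) + 0.276(71.7) = 55.3376
T̂_A − T̂_B = -0.9074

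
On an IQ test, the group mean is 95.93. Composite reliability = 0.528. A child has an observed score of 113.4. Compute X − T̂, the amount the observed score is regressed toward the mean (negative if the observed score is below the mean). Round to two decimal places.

8.25

T̂ = 0.528(113.4) + 0.472(95.93) = 59.8752 + 45.27896 = 105.1542 → 105.154
X − T̂ = 113.4 − 105.154 = 8.246 → 8.25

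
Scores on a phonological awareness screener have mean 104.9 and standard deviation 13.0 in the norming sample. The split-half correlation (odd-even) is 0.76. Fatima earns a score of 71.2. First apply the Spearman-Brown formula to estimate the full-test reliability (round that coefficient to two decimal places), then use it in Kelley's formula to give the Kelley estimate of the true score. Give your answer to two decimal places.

75.92

Spearman-Brown: ρ = 2r/(1 + r) = 2(0.76)/(1 + 0.76) = 1.520/1.76 = 0.8636 → 0.86
T̂ = 0.86(71.2) + 0.14(104.9) = 61.232 + 14.686 = 75.918 → 75.92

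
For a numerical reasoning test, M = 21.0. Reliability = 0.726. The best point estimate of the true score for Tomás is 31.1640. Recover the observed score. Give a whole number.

35

T̂ = ρX + (1 − ρ)μ  ⇒  X = (T̂ − (1 − ρ)μ) / ρ
X = (31.1640 − 0.274 × 21.0) / 0.726 = (31.1640 − 5.7540) / 0.726 = 25.4100 / 0.726 = 35.00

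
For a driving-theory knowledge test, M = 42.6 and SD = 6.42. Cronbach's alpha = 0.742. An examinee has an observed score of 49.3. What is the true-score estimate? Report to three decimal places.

47.571

Kelley's formula gives T̂ = 0.742·49.3 + 0.258·42.6 = 36.5806 + 10.9908 = 47.5714.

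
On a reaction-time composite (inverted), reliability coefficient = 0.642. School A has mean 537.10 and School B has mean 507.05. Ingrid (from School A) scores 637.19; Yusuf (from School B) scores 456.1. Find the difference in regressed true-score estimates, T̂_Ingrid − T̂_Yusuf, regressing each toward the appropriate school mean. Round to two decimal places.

127.02

T̂_Ingrid = 0.642(637.19) + 0.358(537.10) = 601.3578
T̂_Yusuf = 0.642(456.1) + 0.358(507.05) = 474.3401
Difference = 601.3578 − 474.3401 = 127.0177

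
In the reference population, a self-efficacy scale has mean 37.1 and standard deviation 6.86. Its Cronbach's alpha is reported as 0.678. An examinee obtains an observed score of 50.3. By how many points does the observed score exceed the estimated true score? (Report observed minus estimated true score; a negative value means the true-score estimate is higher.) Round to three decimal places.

4.250

T̂ = ρX + (1 − ρ)μ
  = 0.678 × 50.3 + 0.322 × 37.1
  = 34.1034 + 11.9462
  = 46.04960
  ≈ 46.0496
X − T̂ = 50.3 − 46.0496 = 4.2504 → 4.250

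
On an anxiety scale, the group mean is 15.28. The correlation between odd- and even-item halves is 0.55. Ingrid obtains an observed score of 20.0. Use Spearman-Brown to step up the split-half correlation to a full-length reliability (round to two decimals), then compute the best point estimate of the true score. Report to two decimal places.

18.63

Spearman-Brown: ρ = 2r/(1 + r) = 2(0.55)/(1 + 0.55) = 1.100/1.55 = 0.7097 → 0.71
T̂ = ρX + (1 − ρ)μ
  = 0.71 × 20.0 + 0.29 × 15.28
  = 14.200 + 4.4312
  = 18.631
  ≈ 18.63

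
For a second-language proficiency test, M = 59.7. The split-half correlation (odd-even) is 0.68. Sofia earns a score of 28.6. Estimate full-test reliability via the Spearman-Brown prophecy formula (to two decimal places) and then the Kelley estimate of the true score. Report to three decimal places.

Spearman-Brown: ρ = 2r/(1 + r) = 2(0.68)/(1 + 0.68) = 1.360/1.68 = 0.8095 → 0.81
T̂ = 0.81(28.6) + 0.19(59.7) = 23.166 + 11.343 = 34.5090 → 34.509

34.509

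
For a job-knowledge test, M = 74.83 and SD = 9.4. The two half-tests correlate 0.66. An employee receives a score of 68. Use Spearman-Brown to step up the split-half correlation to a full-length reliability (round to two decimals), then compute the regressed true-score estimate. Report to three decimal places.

Spearman-Brown: ρ = 2r/(1 + r) = 2(0.66)/(1 + 0.66) = 1.320/1.66 = 0.7952 → 0.80
T̂ = 0.80(68) + 0.20(74.83) = 54.40 + 14.9660 = 69.3660 → 69.366

69.366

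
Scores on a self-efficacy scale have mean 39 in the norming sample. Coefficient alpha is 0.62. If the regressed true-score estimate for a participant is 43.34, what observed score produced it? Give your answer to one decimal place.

T̂ = ρX + (1 − ρ)μ  ⇒  X = (T̂ − (1 − ρ)μ) / ρ
X = (43.34 − 0.38 × 39) / 0.62 = (43.34 − 14.82) / 0.62 = 28.52 / 0.62 = 46.000

46.0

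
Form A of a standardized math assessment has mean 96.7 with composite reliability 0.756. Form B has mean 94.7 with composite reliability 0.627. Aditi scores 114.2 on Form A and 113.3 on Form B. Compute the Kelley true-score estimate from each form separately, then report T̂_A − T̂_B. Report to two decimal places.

3.57

T̂_A = 0.756(114.2) + 0.244(96.7) = 109.9300
T̂_B = 0.627(113.3) + 0.373(94.7) = 106.3622
T̂_A − T̂_B = 3.5678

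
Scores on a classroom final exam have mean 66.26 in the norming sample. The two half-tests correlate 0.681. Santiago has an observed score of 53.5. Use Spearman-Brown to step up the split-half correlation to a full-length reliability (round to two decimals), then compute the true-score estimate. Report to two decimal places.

55.92

Spearman-Brown: ρ = 2r/(1 + r) = 2(0.681)/(1 + 0.681) = 1.3620/1.681 = 0.8102 → 0.81
Weight the observed score by reliability and the mean by (1 − reliability): T̂ = 0.81·53.5 + 0.19·66.26 = 43.335 + 12.5894 = 55.924.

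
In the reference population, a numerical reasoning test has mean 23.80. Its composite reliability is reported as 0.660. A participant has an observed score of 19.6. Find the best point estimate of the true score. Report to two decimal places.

T̂ = 0.660(19.6) + 0.340(23.80) = 12.9360 + 8.09200 = 21.028 → 21.03

21.03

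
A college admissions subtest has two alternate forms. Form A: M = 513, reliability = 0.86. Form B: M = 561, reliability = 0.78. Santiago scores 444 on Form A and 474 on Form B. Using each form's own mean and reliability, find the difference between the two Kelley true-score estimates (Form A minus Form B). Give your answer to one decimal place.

-39.5

T̂_A = 0.86(444) + 0.14(513) = 453.660
T̂_B = 0.78(474) + 0.22(561) = 493.140
T̂_A − T̂_B = -39.480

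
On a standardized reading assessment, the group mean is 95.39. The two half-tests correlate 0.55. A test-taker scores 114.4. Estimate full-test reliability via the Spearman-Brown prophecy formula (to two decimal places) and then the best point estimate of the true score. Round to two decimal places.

108.89

Spearman-Brown: ρ = 2r/(1 + r) = 2(0.55)/(1 + 0.55) = 1.100/1.55 = 0.7097 → 0.71
T̂ = ρX + (1 − ρ)μ
  = 0.71 × 114.4 + 0.29 × 95.39
  = 81.224 + 27.6631
  = 108.887
  ≈ 108.89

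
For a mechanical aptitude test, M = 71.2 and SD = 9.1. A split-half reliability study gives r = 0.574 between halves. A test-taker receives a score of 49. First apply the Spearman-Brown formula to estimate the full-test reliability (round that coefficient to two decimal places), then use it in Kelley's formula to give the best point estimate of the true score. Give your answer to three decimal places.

54.994

Spearman-Brown: ρ = 2r/(1 + r) = 2(0.574)/(1 + 0.574) = 1.1480/1.574 = 0.7294 → 0.73
T̂ = 0.73(49) + 0.27(71.2) = 35.77 + 19.224 = 54.9940 → 54.994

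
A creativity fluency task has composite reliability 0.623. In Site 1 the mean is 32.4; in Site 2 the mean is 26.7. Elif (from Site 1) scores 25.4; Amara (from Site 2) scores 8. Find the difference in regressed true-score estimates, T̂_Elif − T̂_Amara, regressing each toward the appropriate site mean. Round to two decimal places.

T̂_Elif = 0.623(25.4) + 0.377(32.4) = 28.0390
T̂_Amara = 0.623(8) + 0.377(26.7) = 15.0499
Difference = 28.0390 − 15.0499 = 12.9891

12.99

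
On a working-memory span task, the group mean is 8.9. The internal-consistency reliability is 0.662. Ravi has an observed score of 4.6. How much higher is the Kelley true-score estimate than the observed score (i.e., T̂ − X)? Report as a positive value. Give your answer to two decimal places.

T̂ = 0.662(4.6) + 0.338(8.9) = 3.0452 + 3.0082 = 6.0534 → 6.053
T̂ − X = 6.053 − 4.6 = 1.453 → 1.45

1.45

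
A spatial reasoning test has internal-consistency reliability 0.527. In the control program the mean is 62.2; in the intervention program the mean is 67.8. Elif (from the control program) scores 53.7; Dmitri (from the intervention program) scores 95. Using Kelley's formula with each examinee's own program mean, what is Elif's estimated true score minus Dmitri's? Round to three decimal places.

-24.414

T̂_Elif = 0.527(53.7) + 0.473(62.2) = 57.72050
T̂_Dmitri = 0.527(95) + 0.473(67.8) = 82.13440
Difference = 57.72050 − 82.13440 = -24.41390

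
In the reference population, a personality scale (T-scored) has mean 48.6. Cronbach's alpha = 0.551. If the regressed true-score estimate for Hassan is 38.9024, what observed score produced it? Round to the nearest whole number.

31

T̂ = ρX + (1 − ρ)μ  ⇒  X = (T̂ − (1 − ρ)μ) / ρ
X = (38.9024 − 0.449 × 48.6) / 0.551 = (38.9024 − 21.8214) / 0.551 = 17.0810 / 0.551 = 31.00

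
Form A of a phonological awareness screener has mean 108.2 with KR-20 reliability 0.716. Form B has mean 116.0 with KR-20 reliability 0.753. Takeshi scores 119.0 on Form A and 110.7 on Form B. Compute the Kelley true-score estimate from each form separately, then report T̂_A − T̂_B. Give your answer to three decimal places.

T̂_A = 0.716(119.0) + 0.284(108.2) = 115.93280
T̂_B = 0.753(110.7) + 0.247(116.0) = 112.00910
T̂_A − T̂_B = 3.92370

3.924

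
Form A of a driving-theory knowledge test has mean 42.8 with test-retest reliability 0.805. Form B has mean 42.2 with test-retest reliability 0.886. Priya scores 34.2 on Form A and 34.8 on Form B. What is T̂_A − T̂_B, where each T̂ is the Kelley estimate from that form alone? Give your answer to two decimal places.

0.23

T̂_A = 0.805(34.2) + 0.195(42.8) = 35.8770
T̂_B = 0.886(34.8) + 0.114(42.2) = 35.6436
T̂_A − T̂_B = 0.2334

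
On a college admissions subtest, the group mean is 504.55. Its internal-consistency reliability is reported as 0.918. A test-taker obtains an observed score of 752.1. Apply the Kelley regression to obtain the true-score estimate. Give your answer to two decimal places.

731.80

T̂ = ρX + (1 − ρ)μ
  = 0.918 × 752.1 + 0.082 × 504.55
  = 690.4278 + 41.37310
  = 731.801
  ≈ 731.80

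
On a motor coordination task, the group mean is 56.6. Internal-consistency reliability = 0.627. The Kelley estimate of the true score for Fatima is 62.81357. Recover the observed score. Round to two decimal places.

T̂ = ρX + (1 − ρ)μ  ⇒  X = (T̂ − (1 − ρ)μ) / ρ
X = (62.81357 − 0.373 × 56.6) / 0.627 = (62.81357 − 21.1118) / 0.627 = 41.70177 / 0.627 = 66.5100

66.51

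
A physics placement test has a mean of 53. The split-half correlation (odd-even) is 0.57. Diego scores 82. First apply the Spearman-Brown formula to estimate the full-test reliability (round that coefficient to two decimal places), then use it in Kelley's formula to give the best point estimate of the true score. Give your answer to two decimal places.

Spearman-Brown: ρ = 2r/(1 + r) = 2(0.57)/(1 + 0.57) = 1.140/1.57 = 0.7261 → 0.73
T̂ = 0.73(82) + 0.27(53) = 59.86 + 14.31 = 74.170 → 74.17

74.17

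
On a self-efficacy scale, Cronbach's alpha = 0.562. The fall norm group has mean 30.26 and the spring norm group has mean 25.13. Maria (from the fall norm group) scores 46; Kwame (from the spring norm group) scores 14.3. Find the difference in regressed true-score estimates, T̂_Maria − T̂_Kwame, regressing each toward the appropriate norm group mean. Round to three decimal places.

T̂_Maria = 0.562(46) + 0.438(30.26) = 39.10588
T̂_Kwame = 0.562(14.3) + 0.438(25.13) = 19.04354
Difference = 39.10588 − 19.04354 = 20.06234

20.062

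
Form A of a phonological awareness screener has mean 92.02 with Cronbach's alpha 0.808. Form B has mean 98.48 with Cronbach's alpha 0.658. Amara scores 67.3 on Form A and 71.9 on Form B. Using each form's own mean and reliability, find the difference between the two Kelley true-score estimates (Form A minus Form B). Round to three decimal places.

-8.944

T̂_A = 0.808(67.3) + 0.192(92.02) = 72.04624
T̂_B = 0.658(71.9) + 0.342(98.48) = 80.99036
T̂_A − T̂_B = -8.94412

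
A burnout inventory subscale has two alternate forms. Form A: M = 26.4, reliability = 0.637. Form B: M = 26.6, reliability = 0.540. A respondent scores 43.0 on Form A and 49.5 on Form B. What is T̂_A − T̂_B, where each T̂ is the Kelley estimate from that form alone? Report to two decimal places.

T̂_A = 0.637(43.0) + 0.363(26.4) = 36.9742
T̂_B = 0.540(49.5) + 0.460(26.6) = 38.9660
T̂_A − T̂_B = -1.9918

-1.99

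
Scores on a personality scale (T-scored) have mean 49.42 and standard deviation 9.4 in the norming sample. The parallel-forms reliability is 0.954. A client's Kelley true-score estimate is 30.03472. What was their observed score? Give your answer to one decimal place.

29.1

T̂ = ρX + (1 − ρ)μ  ⇒  X = (T̂ − (1 − ρ)μ) / ρ
X = (30.03472 − 0.046 × 49.42) / 0.954 = (30.03472 − 2.27332) / 0.954 = 27.76140 / 0.954 = 29.100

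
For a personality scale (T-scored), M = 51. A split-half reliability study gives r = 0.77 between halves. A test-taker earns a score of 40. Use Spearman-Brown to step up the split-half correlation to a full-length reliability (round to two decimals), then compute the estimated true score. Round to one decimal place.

Spearman-Brown: ρ = 2r/(1 + r) = 2(0.77)/(1 + 0.77) = 1.540/1.77 = 0.8701 → 0.87
T̂ = ρX + (1 − ρ)μ
  = 0.87 × 40 + 0.13 × 51
  = 34.80 + 6.63
  = 41.43
  ≈ 41.4

41.4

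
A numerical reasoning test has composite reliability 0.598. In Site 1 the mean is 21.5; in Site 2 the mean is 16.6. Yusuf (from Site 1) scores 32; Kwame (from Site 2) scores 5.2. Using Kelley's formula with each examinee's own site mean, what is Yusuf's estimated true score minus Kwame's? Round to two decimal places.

T̂_Yusuf = 0.598(32) + 0.402(21.5) = 27.7790
T̂_Kwame = 0.598(5.2) + 0.402(16.6) = 9.7828
Difference = 27.7790 − 9.7828 = 17.9962

18.00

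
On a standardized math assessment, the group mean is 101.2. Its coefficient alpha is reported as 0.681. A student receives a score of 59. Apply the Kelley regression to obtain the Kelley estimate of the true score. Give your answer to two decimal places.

72.46

T̂ = 0.681(59) + 0.319(101.2) = 40.179 + 32.2828 = 72.462 → 72.46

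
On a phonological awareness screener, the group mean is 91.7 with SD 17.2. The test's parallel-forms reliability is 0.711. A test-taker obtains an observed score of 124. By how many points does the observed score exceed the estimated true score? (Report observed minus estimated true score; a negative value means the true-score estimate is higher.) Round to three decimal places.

T̂ = ρX + (1 − ρ)μ
  = 0.711 × 124 + 0.289 × 91.7
  = 88.164 + 26.5013
  = 114.66530
  ≈ 114.6653
X − T̂ = 124 − 114.6653 = 9.3347 → 9.335

9.335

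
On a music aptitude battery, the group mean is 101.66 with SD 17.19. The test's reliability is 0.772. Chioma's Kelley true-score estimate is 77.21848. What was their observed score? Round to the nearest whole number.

70

T̂ = ρX + (1 − ρ)μ  ⇒  X = (T̂ − (1 − ρ)μ) / ρ
X = (77.21848 − 0.228 × 101.66) / 0.772 = (77.21848 − 23.17848) / 0.772 = 54.04000 / 0.772 = 70.00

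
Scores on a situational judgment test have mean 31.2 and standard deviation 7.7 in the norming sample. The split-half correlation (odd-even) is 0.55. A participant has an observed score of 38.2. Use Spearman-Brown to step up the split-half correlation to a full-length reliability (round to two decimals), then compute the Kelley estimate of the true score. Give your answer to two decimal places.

Spearman-Brown: ρ = 2r/(1 + r) = 2(0.55)/(1 + 0.55) = 1.100/1.55 = 0.7097 → 0.71
Kelley's formula gives T̂ = 0.71·38.2 + 0.29·31.2 = 27.122 + 9.048 = 36.170.

36.17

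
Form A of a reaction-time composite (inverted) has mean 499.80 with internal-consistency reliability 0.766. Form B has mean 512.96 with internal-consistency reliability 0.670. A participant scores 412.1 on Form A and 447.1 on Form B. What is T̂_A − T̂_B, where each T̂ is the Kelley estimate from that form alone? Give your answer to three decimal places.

-36.212

T̂_A = 0.766(412.1) + 0.234(499.80) = 432.62180
T̂_B = 0.670(447.1) + 0.330(512.96) = 468.83380
T̂_A − T̂_B = -36.21200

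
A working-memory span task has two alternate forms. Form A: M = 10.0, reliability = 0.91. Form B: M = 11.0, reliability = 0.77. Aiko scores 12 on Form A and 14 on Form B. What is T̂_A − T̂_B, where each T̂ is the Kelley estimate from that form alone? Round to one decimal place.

-1.5

T̂_A = 0.91(12) + 0.09(10.0) = 11.820
T̂_B = 0.77(14) + 0.23(11.0) = 13.310
T̂_A − T̂_B = -1.490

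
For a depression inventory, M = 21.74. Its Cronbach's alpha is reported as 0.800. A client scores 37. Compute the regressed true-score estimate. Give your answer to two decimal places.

33.95

T̂ = ρX + (1 − ρ)μ
  = 0.800 × 37 + 0.200 × 21.74
  = 29.600 + 4.34800
  = 33.948
  ≈ 33.95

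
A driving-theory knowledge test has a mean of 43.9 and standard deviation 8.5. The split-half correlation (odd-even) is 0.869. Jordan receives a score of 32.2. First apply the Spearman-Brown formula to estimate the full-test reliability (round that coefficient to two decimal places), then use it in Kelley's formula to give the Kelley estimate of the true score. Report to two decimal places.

33.02

Spearman-Brown: ρ = 2r/(1 + r) = 2(0.869)/(1 + 0.869) = 1.7380/1.869 = 0.9299 → 0.93
T̂ = 0.93(32.2) + 0.07(43.9) = 29.946 + 3.073 = 33.019 → 33.02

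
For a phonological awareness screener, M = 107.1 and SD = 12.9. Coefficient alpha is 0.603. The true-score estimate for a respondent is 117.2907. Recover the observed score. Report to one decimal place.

T̂ = ρX + (1 − ρ)μ  ⇒  X = (T̂ − (1 − ρ)μ) / ρ
X = (117.2907 − 0.397 × 107.1) / 0.603 = (117.2907 − 42.5187) / 0.603 = 74.7720 / 0.603 = 124.000

124.0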